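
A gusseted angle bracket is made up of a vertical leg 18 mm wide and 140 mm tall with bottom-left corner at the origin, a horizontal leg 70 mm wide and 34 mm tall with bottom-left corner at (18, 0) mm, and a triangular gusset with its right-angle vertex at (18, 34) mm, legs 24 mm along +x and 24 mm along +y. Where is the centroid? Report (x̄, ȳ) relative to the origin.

Part | A | x̄ᵢ | ȳᵢ | A·x̄ᵢ | A·ȳᵢ
vertical leg | 2520.00 | 9.00 | 70.00 | 22680.00 | 176400.00
horizontal leg | 2380.00 | 53.00 | 17.00 | 126140.00 | 40460.00
gusset | 288.00 | 26.00 | 42.00 | 7488.00 | 12096.00
Σ | 5188.00 |  |  | 156308.00 | 228956.00
x̄ = 156308.00 / 5188.00 = 30.13 mm
ȳ = 228956.00 / 5188.00 = 44.13 mm

x̄ = 30.13 mm, ȳ = 44.13 mm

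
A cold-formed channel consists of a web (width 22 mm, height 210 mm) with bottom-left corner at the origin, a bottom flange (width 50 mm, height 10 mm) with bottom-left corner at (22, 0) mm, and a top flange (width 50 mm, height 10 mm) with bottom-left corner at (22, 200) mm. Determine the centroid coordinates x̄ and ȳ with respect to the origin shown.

web: A = 22 × 210 = 4620.00, centroid at (11.00, 105.00).
bottom flange: A = 50 × 10 = 500.00, centroid at (47.00, 5.00).
top flange: A = 50 × 10 = 500.00, centroid at (47.00, 205.00).
ΣA = 5620.00 mm², ΣAx̄ = 97820.00 mm³, ΣAȳ = 590100.00 mm³.
x̄ = 97820.00/5620.00 = 17.41 mm; ȳ = 590100.00/5620.00 = 105.00 mm.

x̄ = 17.41 mm, ȳ = 105.00 mm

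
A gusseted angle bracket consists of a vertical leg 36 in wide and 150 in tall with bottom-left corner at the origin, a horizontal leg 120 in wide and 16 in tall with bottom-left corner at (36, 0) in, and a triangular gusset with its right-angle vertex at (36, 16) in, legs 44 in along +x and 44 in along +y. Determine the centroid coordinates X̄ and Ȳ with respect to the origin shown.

Part | A | x̄ᵢ | ȳᵢ | A·x̄ᵢ | A·ȳᵢ
vertical leg | 5400.00 | 18.00 | 75.00 | 97200.00 | 405000.00
horizontal leg | 1920.00 | 96.00 | 8.00 | 184320.00 | 15360.00
gusset | 968.00 | 50.67 | 30.67 | 49045.33 | 29685.33
Σ | 8288.00 |  |  | 330565.33 | 450045.33
X̄ = 330565.33 / 8288.00 = 39.88 in
Ȳ = 450045.33 / 8288.00 = 54.30 in

X̄ = 39.88 in, Ȳ = 54.30 in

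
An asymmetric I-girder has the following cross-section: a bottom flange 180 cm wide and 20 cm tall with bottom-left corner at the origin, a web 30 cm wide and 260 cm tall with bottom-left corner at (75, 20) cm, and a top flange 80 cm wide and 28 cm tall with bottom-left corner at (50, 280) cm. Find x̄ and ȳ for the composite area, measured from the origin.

x̄ = 90.00 cm, ȳ = 136.70 cm

Part | A | x̄ᵢ | ȳᵢ | A·x̄ᵢ | A·ȳᵢ
bottom flange | 3600.00 | 90.00 | 10.00 | 324000.00 | 36000.00
web | 7800.00 | 90.00 | 150.00 | 702000.00 | 1170000.00
top flange | 2240.00 | 90.00 | 294.00 | 201600.00 | 658560.00
Σ | 13640.00 |  |  | 1227600.00 | 1864560.00
x̄ = 1227600.00 / 13640.00 = 90.00 cm
ȳ = 1864560.00 / 13640.00 = 136.70 cm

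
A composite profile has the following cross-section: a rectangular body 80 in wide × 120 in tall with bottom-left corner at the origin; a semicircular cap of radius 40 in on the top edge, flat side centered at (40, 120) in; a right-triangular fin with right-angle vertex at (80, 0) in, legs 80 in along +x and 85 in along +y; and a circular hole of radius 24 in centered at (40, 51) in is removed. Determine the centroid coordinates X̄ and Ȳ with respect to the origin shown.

X̄ = 56.54 in, Ȳ = 67.45 in

rectangular body: A = 80 × 120 = 9600.00, centroid at (40.00, 60.00).
semicircular top: A = ½π·40² = 2513.27, centroid at (40.00, 136.98).
triangular fin: A = ½·80·85 = 3400.00, centroid at (106.67, 28.33).
hole: A = −π·24² = -1809.56, centroid at (40.00, 51.00).
ΣA = 13703.72 in², ΣAX̄ = 774815.34 in³, ΣAȲ = 924305.47 in³.
X̄ = 774815.34/13703.72 = 56.54 in; Ȳ = 924305.47/13703.72 = 67.45 in.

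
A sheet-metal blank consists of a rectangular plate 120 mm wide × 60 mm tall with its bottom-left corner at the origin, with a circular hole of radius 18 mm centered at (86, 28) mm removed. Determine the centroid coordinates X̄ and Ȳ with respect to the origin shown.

Part | A | x̄ᵢ | ȳᵢ | A·x̄ᵢ | A·ȳᵢ
plate | 7200.00 | 60.00 | 30.00 | 432000.00 | 216000.00
hole | -1017.88 | 86.00 | 28.00 | -87537.34 | -28500.53
Σ | 6182.12 |  |  | 344462.66 | 187499.47
X̄ = 344462.66 / 6182.12 = 55.72 mm
Ȳ = 187499.47 / 6182.12 = 30.33 mm

X̄ = 55.72 mm, Ȳ = 30.33 mm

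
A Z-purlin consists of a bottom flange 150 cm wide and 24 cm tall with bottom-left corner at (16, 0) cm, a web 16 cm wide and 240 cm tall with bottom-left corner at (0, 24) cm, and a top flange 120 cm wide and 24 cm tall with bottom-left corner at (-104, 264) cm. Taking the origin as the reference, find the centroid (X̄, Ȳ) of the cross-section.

Part | A | x̄ᵢ | ȳᵢ | A·x̄ᵢ | A·ȳᵢ
bottom flange | 3600.00 | 91.00 | 12.00 | 327600.00 | 43200.00
web | 3840.00 | 8.00 | 144.00 | 30720.00 | 552960.00
top flange | 2880.00 | -44.00 | 276.00 | -126720.00 | 794880.00
Σ | 10320.00 |  |  | 231600.00 | 1391040.00
X̄ = 231600.00 / 10320.00 = 22.44 cm
Ȳ = 1391040.00 / 10320.00 = 134.79 cm

X̄ = 22.44 cm, Ȳ = 134.79 cm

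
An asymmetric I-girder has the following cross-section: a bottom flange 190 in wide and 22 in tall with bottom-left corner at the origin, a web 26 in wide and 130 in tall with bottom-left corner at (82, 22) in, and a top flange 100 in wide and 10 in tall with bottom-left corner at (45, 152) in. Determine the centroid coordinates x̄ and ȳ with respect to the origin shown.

x̄ = 95.00 in, ȳ = 58.07 in

bottom flange: A = 190 × 22 = 4180.00, centroid at (95.00, 11.00).
web: A = 26 × 130 = 3380.00, centroid at (95.00, 87.00).
top flange: A = 100 × 10 = 1000.00, centroid at (95.00, 157.00).
ΣA = 8560.00 in²
ΣAx̄ = (4180.00)(95.00) + (3380.00)(95.00) + (1000.00)(95.00) = 813200.00 in³
ΣAȳ = (4180.00)(11.00) + (3380.00)(87.00) + (1000.00)(157.00) = 497040.00 in³
x̄ = 813200.00 / 8560.00 = 95.00 in
ȳ = 497040.00 / 8560.00 = 58.07 in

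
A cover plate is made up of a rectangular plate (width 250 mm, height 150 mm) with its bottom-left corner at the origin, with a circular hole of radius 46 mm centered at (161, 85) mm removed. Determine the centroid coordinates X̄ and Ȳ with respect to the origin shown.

plate: A = 250 × 150 = 37500.00, centroid at (125.00, 75.00).
hole: A = −π·46² = -6647.61, centroid at (161.00, 85.00).
ΣA = 30852.39 mm²
ΣAX̄ = (37500.00)(125.00) + (-6647.61)(161.00) = 3617234.78 mm³
ΣAȲ = (37500.00)(75.00) + (-6647.61)(85.00) = 2247453.15 mm³
X̄ = 3617234.78 / 30852.39 = 117.24 mm
Ȳ = 2247453.15 / 30852.39 = 72.85 mm

X̄ = 117.24 mm, Ȳ = 72.85 mm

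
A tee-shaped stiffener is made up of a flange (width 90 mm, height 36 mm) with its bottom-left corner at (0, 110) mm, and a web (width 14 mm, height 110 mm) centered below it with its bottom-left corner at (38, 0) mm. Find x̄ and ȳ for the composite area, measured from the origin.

x̄ = 45.00 mm, ȳ = 104.48 mm

web: A = 14 × 110 = 1540.00, centroid at (45.00, 55.00).
flange: A = 90 × 36 = 3240.00, centroid at (45.00, 128.00).
ΣA = 4780.00 mm²
ΣAx̄ = (1540.00)(45.00) + (3240.00)(45.00) = 215100.00 mm³
ΣAȳ = (1540.00)(55.00) + (3240.00)(128.00) = 499420.00 mm³
x̄ = 215100.00 / 4780.00 = 45.00 mm
ȳ = 499420.00 / 4780.00 = 104.48 mm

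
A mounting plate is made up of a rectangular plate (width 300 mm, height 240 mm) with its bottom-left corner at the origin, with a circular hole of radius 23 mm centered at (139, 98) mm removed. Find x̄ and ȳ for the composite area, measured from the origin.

plate: A = 300 × 240 = 72000.00, centroid at (150.00, 120.00).
hole: A = −π·23² = -1661.90, centroid at (139.00, 98.00).
ΣA = 70338.10 mm²
ΣAx̄ = (72000.00)(150.00) + (-1661.90)(139.00) = 10568995.55 mm³
ΣAȳ = (72000.00)(120.00) + (-1661.90)(98.00) = 8477133.55 mm³
x̄ = 10568995.55 / 70338.10 = 150.26 mm
ȳ = 8477133.55 / 70338.10 = 120.52 mm

x̄ = 150.26 mm, ȳ = 120.52 mm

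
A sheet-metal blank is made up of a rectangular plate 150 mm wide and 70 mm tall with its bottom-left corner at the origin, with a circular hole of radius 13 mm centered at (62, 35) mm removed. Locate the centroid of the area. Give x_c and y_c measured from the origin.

Part | A | x̄ᵢ | ȳᵢ | A·x̄ᵢ | A·ȳᵢ
plate | 10500.00 | 75.00 | 35.00 | 787500.00 | 367500.00
hole | -530.93 | 62.00 | 35.00 | -32917.61 | -18582.52
Σ | 9969.07 |  |  | 754582.39 | 348917.48
x_c = 754582.39 / 9969.07 = 75.69 mm
y_c = 348917.48 / 9969.07 = 35.00 mm

x_c = 75.69 mm, y_c = 35.00 mm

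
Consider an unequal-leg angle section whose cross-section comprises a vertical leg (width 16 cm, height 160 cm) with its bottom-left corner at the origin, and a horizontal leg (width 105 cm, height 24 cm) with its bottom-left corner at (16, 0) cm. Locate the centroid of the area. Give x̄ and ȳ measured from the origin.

x̄ = 38.01 cm, ȳ = 46.27 cm

vertical leg: A = 16 × 160 = 2560.00, centroid at (8.00, 80.00).
horizontal leg: A = 105 × 24 = 2520.00, centroid at (68.50, 12.00).
ΣA = 5080.00 cm², ΣAx̄ = 193100.00 cm³, ΣAȳ = 235040.00 cm³.
x̄ = 193100.00/5080.00 = 38.01 cm; ȳ = 235040.00/5080.00 = 46.27 cm.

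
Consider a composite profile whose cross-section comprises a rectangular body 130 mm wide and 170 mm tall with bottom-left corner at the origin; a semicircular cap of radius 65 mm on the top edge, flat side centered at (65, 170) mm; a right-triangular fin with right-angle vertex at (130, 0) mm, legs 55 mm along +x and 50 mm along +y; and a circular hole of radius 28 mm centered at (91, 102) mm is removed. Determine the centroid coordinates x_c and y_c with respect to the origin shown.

rectangular body: A = 130 × 170 = 22100.00, centroid at (65.00, 85.00).
semicircular top: A = ½π·65² = 6636.61, centroid at (65.00, 197.59).
triangular fin: A = ½·55·50 = 1375.00, centroid at (148.33, 16.67).
hole: A = −π·28² = -2463.01, centroid at (91.00, 102.00).
ΣA = 27648.61 mm², ΣAx_c = 1847704.49 mm³, ΣAy_c = 2961497.58 mm³.
x_c = 1847704.49/27648.61 = 66.83 mm; y_c = 2961497.58/27648.61 = 107.11 mm.

x_c = 66.83 mm, y_c = 107.11 mm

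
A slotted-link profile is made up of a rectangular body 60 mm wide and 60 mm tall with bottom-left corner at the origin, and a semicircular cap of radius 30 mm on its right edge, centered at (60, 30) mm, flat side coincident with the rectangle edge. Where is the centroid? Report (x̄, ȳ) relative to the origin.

rectangular body: A = 60 × 60 = 3600.00, centroid at (30.00, 30.00).
semicircular end: A = ½π·30² = 1413.72, centroid at (72.73, 30.00).
ΣA = 5013.72 mm²
ΣAx̄ = (3600.00)(30.00) + (1413.72)(72.73) = 210823.00 mm³
ΣAȳ = (3600.00)(30.00) + (1413.72)(30.00) = 150411.50 mm³
x̄ = 210823.00 / 5013.72 = 42.05 mm
ȳ = 150411.50 / 5013.72 = 30.00 mm

x̄ = 42.05 mm, ȳ = 30.00 mm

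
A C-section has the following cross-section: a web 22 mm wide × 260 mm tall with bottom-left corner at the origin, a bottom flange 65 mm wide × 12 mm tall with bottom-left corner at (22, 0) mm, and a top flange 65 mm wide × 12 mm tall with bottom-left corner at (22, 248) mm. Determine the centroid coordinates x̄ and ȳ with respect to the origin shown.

x̄ = 20.32 mm, ȳ = 130.00 mm

Part | A | x̄ᵢ | ȳᵢ | A·x̄ᵢ | A·ȳᵢ
web | 5720.00 | 11.00 | 130.00 | 62920.00 | 743600.00
bottom flange | 780.00 | 54.50 | 6.00 | 42510.00 | 4680.00
top flange | 780.00 | 54.50 | 254.00 | 42510.00 | 198120.00
Σ | 7280.00 |  |  | 147940.00 | 946400.00
x̄ = 147940.00 / 7280.00 = 20.32 mm
ȳ = 946400.00 / 7280.00 = 130.00 mm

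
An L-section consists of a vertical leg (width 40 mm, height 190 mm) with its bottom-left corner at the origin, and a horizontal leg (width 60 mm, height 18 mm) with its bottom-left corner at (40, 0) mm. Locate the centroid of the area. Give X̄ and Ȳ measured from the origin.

X̄ = 26.22 mm, Ȳ = 84.30 mm

Part | A | x̄ᵢ | ȳᵢ | A·x̄ᵢ | A·ȳᵢ
vertical leg | 7600.00 | 20.00 | 95.00 | 152000.00 | 722000.00
horizontal leg | 1080.00 | 70.00 | 9.00 | 75600.00 | 9720.00
Σ | 8680.00 |  |  | 227600.00 | 731720.00
X̄ = 227600.00 / 8680.00 = 26.22 mm
Ȳ = 731720.00 / 8680.00 = 84.30 mm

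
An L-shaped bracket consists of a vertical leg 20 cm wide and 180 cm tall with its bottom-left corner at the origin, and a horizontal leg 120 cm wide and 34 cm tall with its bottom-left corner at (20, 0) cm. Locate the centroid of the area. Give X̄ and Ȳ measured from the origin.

vertical leg: A = 20 × 180 = 3600.00, centroid at (10.00, 90.00).
horizontal leg: A = 120 × 34 = 4080.00, centroid at (80.00, 17.00).
ΣA = 7680.00 cm², ΣAX̄ = 362400.00 cm³, ΣAȲ = 393360.00 cm³.
X̄ = 362400.00/7680.00 = 47.19 cm; Ȳ = 393360.00/7680.00 = 51.22 cm.

X̄ = 47.19 cm, Ȳ = 51.22 cm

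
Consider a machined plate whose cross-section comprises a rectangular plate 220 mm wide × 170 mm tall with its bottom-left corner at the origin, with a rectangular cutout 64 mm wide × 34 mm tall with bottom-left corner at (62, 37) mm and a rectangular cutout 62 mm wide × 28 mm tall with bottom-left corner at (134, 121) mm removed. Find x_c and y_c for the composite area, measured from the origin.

x_c = 108.19 mm, y_c = 84.42 mm

plate: A = 220 × 170 = 37400.00, centroid at (110.00, 85.00).
hole 1: A = −(64 × 34) = -2176.00, centroid at (94.00, 54.00).
hole 2: A = −(62 × 28) = -1736.00, centroid at (165.00, 135.00).
ΣA = 33488.00 mm²
ΣAx_c = (37400.00)(110.00) + (-2176.00)(94.00) + (-1736.00)(165.00) = 3623016.00 mm³
ΣAy_c = (37400.00)(85.00) + (-2176.00)(54.00) + (-1736.00)(135.00) = 2827136.00 mm³
x_c = 3623016.00 / 33488.00 = 108.19 mm
y_c = 2827136.00 / 33488.00 = 84.42 mm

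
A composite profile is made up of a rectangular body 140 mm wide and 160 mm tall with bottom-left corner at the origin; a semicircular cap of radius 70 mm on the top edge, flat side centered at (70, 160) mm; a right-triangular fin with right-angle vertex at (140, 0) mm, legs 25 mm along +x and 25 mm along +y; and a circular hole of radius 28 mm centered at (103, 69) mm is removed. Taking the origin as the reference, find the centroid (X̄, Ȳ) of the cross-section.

rectangular body: A = 140 × 160 = 22400.00, centroid at (70.00, 80.00).
semicircular top: A = ½π·70² = 7696.90, centroid at (70.00, 189.71).
triangular fin: A = ½·25·25 = 312.50, centroid at (148.33, 8.33).
hole: A = −π·28² = -2463.01, centroid at (103.00, 69.00).
ΣA = 27946.39 mm², ΣAX̄ = 1899447.42 mm³, ΣAȲ = 3084827.56 mm³.
X̄ = 1899447.42/27946.39 = 67.97 mm; Ȳ = 3084827.56/27946.39 = 110.38 mm.

X̄ = 67.97 mm, Ȳ = 110.38 mm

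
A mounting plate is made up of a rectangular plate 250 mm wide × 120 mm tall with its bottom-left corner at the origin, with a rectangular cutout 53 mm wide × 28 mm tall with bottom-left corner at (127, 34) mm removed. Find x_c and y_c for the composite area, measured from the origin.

plate: A = 250 × 120 = 30000.00, centroid at (125.00, 60.00).
hole: A = −(53 × 28) = -1484.00, centroid at (153.50, 48.00).
ΣA = 28516.00 mm², ΣAx_c = 3522206.00 mm³, ΣAy_c = 1728768.00 mm³.
x_c = 3522206.00/28516.00 = 123.52 mm; y_c = 1728768.00/28516.00 = 60.62 mm.

x_c = 123.52 mm, y_c = 60.62 mm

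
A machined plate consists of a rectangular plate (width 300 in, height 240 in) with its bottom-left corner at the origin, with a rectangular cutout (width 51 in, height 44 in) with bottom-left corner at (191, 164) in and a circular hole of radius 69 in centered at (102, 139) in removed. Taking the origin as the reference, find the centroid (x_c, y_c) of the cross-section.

Part | A | x̄ᵢ | ȳᵢ | A·x̄ᵢ | A·ȳᵢ
plate | 72000.00 | 150.00 | 120.00 | 10800000.00 | 8640000.00
hole 1 | -2244.00 | 216.50 | 186.00 | -485826.00 | -417384.00
hole 2 | -14957.12 | 102.00 | 139.00 | -1525626.51 | -2079040.04
Σ | 54798.88 |  |  | 8788547.49 | 6143575.96
x_c = 8788547.49 / 54798.88 = 160.38 in
y_c = 6143575.96 / 54798.88 = 112.11 in

x_c = 160.38 in, y_c = 112.11 in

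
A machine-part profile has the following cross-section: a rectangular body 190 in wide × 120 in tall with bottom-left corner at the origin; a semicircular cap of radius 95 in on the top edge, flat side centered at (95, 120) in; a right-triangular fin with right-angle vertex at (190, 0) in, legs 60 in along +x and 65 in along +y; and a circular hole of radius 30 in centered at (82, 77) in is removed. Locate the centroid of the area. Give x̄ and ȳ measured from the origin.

rectangular body: A = 190 × 120 = 22800.00, centroid at (95.00, 60.00).
semicircular top: A = ½π·95² = 14176.44, centroid at (95.00, 160.32).
triangular fin: A = ½·60·65 = 1950.00, centroid at (210.00, 21.67).
hole: A = −π·30² = -2827.43, centroid at (82.00, 77.00).
ΣA = 36099.00 in²
ΣAx̄ = (22800.00)(95.00) + (14176.44)(95.00) + (1950.00)(210.00) + (-2827.43)(82.00) = 3690411.96 in³
ΣAȳ = (22800.00)(60.00) + (14176.44)(160.32) + (1950.00)(21.67) + (-2827.43)(77.00) = 3465293.38 in³
x̄ = 3690411.96 / 36099.00 = 102.23 in
ȳ = 3465293.38 / 36099.00 = 95.99 in

x̄ = 102.23 in, ȳ = 95.99 in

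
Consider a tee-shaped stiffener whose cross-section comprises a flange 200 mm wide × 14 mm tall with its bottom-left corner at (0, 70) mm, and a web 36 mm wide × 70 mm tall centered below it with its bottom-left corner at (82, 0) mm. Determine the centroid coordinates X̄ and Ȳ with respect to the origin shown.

web: A = 36 × 70 = 2520.00, centroid at (100.00, 35.00).
flange: A = 200 × 14 = 2800.00, centroid at (100.00, 77.00).
ΣA = 5320.00 mm², ΣAX̄ = 532000.00 mm³, ΣAȲ = 303800.00 mm³.
X̄ = 532000.00/5320.00 = 100.00 mm; Ȳ = 303800.00/5320.00 = 57.11 mm.

X̄ = 100.00 mm, Ȳ = 57.11 mm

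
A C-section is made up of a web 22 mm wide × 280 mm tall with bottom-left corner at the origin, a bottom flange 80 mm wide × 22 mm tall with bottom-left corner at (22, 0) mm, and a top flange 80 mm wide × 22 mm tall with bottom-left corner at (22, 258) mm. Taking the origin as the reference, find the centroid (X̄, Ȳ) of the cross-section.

X̄ = 29.55 mm, Ȳ = 140.00 mm

web: A = 22 × 280 = 6160.00, centroid at (11.00, 140.00).
bottom flange: A = 80 × 22 = 1760.00, centroid at (62.00, 11.00).
top flange: A = 80 × 22 = 1760.00, centroid at (62.00, 269.00).
ΣA = 9680.00 mm², ΣAX̄ = 286000.00 mm³, ΣAȲ = 1355200.00 mm³.
X̄ = 286000.00/9680.00 = 29.55 mm; Ȳ = 1355200.00/9680.00 = 140.00 mm.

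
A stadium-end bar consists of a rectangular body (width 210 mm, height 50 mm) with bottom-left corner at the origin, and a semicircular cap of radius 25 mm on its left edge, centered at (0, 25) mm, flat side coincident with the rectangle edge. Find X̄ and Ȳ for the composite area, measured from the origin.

Part | A | x̄ᵢ | ȳᵢ | A·x̄ᵢ | A·ȳᵢ
rectangular body | 10500.00 | 105.00 | 25.00 | 1102500.00 | 262500.00
semicircular end | 981.75 | -10.61 | 25.00 | -10416.67 | 24543.69
Σ | 11481.75 |  |  | 1092083.33 | 287043.69
X̄ = 1092083.33 / 11481.75 = 95.11 mm
Ȳ = 287043.69 / 11481.75 = 25.00 mm

X̄ = 95.11 mm, Ȳ = 25.00 mm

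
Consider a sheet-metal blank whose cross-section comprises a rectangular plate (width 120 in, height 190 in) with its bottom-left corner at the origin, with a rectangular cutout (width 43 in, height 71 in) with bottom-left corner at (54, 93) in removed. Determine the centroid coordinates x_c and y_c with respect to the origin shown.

plate: A = 120 × 190 = 22800.00, centroid at (60.00, 95.00).
hole: A = −(43 × 71) = -3053.00, centroid at (75.50, 128.50).
ΣA = 19747.00 in²
ΣAx_c = (22800.00)(60.00) + (-3053.00)(75.50) = 1137498.50 in³
ΣAy_c = (22800.00)(95.00) + (-3053.00)(128.50) = 1773689.50 in³
x_c = 1137498.50 / 19747.00 = 57.60 in
y_c = 1773689.50 / 19747.00 = 89.82 in

x_c = 57.60 in, y_c = 89.82 in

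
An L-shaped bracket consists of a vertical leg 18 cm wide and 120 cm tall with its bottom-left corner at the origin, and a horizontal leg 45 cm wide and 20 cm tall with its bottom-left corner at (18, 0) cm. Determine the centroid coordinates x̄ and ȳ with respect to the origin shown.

vertical leg: A = 18 × 120 = 2160.00, centroid at (9.00, 60.00).
horizontal leg: A = 45 × 20 = 900.00, centroid at (40.50, 10.00).
ΣA = 3060.00 cm², ΣAx̄ = 55890.00 cm³, ΣAȳ = 138600.00 cm³.
x̄ = 55890.00/3060.00 = 18.26 cm; ȳ = 138600.00/3060.00 = 45.29 cm.

x̄ = 18.26 cm, ȳ = 45.29 cm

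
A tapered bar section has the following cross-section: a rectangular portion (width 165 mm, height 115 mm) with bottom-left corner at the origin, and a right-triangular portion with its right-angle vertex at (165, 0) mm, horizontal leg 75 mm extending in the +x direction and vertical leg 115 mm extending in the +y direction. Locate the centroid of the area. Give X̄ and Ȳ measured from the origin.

rectangular portion: A = 165 × 115 = 18975.00, centroid at (82.50, 57.50).
triangular portion: A = ½·75·115 = 4312.50, centroid at (190.00, 38.33).
ΣA = 23287.50 mm²
ΣAX̄ = (18975.00)(82.50) + (4312.50)(190.00) = 2384812.50 mm³
ΣAȲ = (18975.00)(57.50) + (4312.50)(38.33) = 1256375.00 mm³
X̄ = 2384812.50 / 23287.50 = 102.41 mm
Ȳ = 1256375.00 / 23287.50 = 53.95 mm

X̄ = 102.41 mm, Ȳ = 53.95 mm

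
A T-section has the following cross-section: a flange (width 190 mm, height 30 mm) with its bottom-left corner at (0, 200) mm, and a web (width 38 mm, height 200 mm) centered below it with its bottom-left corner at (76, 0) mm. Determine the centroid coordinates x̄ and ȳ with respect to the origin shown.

web: A = 38 × 200 = 7600.00, centroid at (95.00, 100.00).
flange: A = 190 × 30 = 5700.00, centroid at (95.00, 215.00).
ΣA = 13300.00 mm², ΣAx̄ = 1263500.00 mm³, ΣAȳ = 1985500.00 mm³.
x̄ = 1263500.00/13300.00 = 95.00 mm; ȳ = 1985500.00/13300.00 = 149.29 mm.

x̄ = 95.00 mm, ȳ = 149.29 mm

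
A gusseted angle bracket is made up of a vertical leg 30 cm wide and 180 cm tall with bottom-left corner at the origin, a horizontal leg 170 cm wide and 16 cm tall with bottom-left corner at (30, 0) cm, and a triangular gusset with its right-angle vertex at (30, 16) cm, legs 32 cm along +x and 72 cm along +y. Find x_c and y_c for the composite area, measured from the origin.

x_c = 47.52 cm, y_c = 59.73 cm

vertical leg: A = 30 × 180 = 5400.00, centroid at (15.00, 90.00).
horizontal leg: A = 170 × 16 = 2720.00, centroid at (115.00, 8.00).
gusset: A = ½·32·72 = 1152.00, centroid at (40.67, 40.00).
ΣA = 9272.00 cm²
ΣAx_c = (5400.00)(15.00) + (2720.00)(115.00) + (1152.00)(40.67) = 440648.00 cm³
ΣAy_c = (5400.00)(90.00) + (2720.00)(8.00) + (1152.00)(40.00) = 553840.00 cm³
x_c = 440648.00 / 9272.00 = 47.52 cm
y_c = 553840.00 / 9272.00 = 59.73 cm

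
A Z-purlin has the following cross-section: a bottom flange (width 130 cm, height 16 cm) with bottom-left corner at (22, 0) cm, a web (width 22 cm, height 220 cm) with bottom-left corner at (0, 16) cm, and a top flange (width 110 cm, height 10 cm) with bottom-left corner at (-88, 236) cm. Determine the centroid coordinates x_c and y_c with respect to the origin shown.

Part | A | x̄ᵢ | ȳᵢ | A·x̄ᵢ | A·ȳᵢ
bottom flange | 2080.00 | 87.00 | 8.00 | 180960.00 | 16640.00
web | 4840.00 | 11.00 | 126.00 | 53240.00 | 609840.00
top flange | 1100.00 | -33.00 | 241.00 | -36300.00 | 265100.00
Σ | 8020.00 |  |  | 197900.00 | 891580.00
x_c = 197900.00 / 8020.00 = 24.68 cm
y_c = 891580.00 / 8020.00 = 111.17 cm

x_c = 24.68 cm, y_c = 111.17 cm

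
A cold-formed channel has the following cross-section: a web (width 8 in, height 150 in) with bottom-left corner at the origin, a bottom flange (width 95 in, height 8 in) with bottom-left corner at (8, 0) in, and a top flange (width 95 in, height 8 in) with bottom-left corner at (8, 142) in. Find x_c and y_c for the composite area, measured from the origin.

x_c = 32.78 in, y_c = 75.00 in

web: A = 8 × 150 = 1200.00, centroid at (4.00, 75.00).
bottom flange: A = 95 × 8 = 760.00, centroid at (55.50, 4.00).
top flange: A = 95 × 8 = 760.00, centroid at (55.50, 146.00).
ΣA = 2720.00 in², ΣAx_c = 89160.00 in³, ΣAy_c = 204000.00 in³.
x_c = 89160.00/2720.00 = 32.78 in; y_c = 204000.00/2720.00 = 75.00 in.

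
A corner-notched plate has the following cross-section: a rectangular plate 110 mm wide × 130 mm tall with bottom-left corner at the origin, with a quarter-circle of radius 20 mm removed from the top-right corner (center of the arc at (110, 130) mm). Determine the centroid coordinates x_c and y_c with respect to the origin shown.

Part | A | x̄ᵢ | ȳᵢ | A·x̄ᵢ | A·ȳᵢ
plate | 14300.00 | 55.00 | 65.00 | 786500.00 | 929500.00
removed quarter-circle | -314.16 | 101.51 | 121.51 | -31890.85 | -38174.04
Σ | 13985.84 |  |  | 754609.15 | 891325.96
x_c = 754609.15 / 13985.84 = 53.96 mm
y_c = 891325.96 / 13985.84 = 63.73 mm

x_c = 53.96 mm, y_c = 63.73 mm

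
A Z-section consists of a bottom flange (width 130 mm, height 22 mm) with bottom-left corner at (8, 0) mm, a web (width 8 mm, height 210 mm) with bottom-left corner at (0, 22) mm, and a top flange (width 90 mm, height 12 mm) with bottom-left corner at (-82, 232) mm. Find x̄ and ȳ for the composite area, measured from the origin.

bottom flange: A = 130 × 22 = 2860.00, centroid at (73.00, 11.00).
web: A = 8 × 210 = 1680.00, centroid at (4.00, 127.00).
top flange: A = 90 × 12 = 1080.00, centroid at (-37.00, 238.00).
ΣA = 5620.00 mm²
ΣAx̄ = (2860.00)(73.00) + (1680.00)(4.00) + (1080.00)(-37.00) = 175540.00 mm³
ΣAȳ = (2860.00)(11.00) + (1680.00)(127.00) + (1080.00)(238.00) = 501860.00 mm³
x̄ = 175540.00 / 5620.00 = 31.23 mm
ȳ = 501860.00 / 5620.00 = 89.30 mm

x̄ = 31.23 mm, ȳ = 89.30 mm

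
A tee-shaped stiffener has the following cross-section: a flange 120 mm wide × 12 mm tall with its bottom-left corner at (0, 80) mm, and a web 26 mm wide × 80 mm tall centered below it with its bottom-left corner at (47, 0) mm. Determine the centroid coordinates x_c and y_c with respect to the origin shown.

x_c = 60.00 mm, y_c = 58.82 mm

web: A = 26 × 80 = 2080.00, centroid at (60.00, 40.00).
flange: A = 120 × 12 = 1440.00, centroid at (60.00, 86.00).
ΣA = 3520.00 mm², ΣAx_c = 211200.00 mm³, ΣAy_c = 207040.00 mm³.
x_c = 211200.00/3520.00 = 60.00 mm; y_c = 207040.00/3520.00 = 58.82 mm.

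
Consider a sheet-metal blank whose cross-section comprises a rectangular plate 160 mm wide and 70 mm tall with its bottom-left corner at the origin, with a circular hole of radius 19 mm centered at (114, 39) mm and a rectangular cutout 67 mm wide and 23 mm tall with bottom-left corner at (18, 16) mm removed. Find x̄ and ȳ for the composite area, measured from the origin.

plate: A = 160 × 70 = 11200.00, centroid at (80.00, 35.00).
hole 1: A = −π·19² = -1134.11, centroid at (114.00, 39.00).
hole 2: A = −(67 × 23) = -1541.00, centroid at (51.50, 27.50).
ΣA = 8524.89 mm², ΣAx̄ = 687349.40 mm³, ΣAȳ = 305392.02 mm³.
x̄ = 687349.40/8524.89 = 80.63 mm; ȳ = 305392.02/8524.89 = 35.82 mm.

x̄ = 80.63 mm, ȳ = 35.82 mm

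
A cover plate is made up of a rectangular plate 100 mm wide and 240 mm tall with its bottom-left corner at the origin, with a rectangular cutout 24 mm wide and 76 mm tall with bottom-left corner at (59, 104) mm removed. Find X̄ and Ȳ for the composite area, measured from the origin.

X̄ = 48.27 mm, Ȳ = 118.19 mm

plate: A = 100 × 240 = 24000.00, centroid at (50.00, 120.00).
hole: A = −(24 × 76) = -1824.00, centroid at (71.00, 142.00).
ΣA = 22176.00 mm²
ΣAX̄ = (24000.00)(50.00) + (-1824.00)(71.00) = 1070496.00 mm³
ΣAȲ = (24000.00)(120.00) + (-1824.00)(142.00) = 2620992.00 mm³
X̄ = 1070496.00 / 22176.00 = 48.27 mm
Ȳ = 2620992.00 / 22176.00 = 118.19 mm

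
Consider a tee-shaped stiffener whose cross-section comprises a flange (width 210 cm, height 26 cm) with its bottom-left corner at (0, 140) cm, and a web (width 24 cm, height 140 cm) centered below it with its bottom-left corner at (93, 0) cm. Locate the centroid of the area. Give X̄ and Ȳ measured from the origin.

X̄ = 105.00 cm, Ȳ = 121.38 cm

web: A = 24 × 140 = 3360.00, centroid at (105.00, 70.00).
flange: A = 210 × 26 = 5460.00, centroid at (105.00, 153.00).
ΣA = 8820.00 cm², ΣAX̄ = 926100.00 cm³, ΣAȲ = 1070580.00 cm³.
X̄ = 926100.00/8820.00 = 105.00 cm; Ȳ = 1070580.00/8820.00 = 121.38 cm.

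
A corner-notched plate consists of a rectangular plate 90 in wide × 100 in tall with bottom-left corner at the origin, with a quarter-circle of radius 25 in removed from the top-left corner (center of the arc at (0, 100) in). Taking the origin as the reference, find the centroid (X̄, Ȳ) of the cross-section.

plate: A = 90 × 100 = 9000.00, centroid at (45.00, 50.00).
removed quarter-circle: A = −¼π·25² = -490.87, centroid at (10.61, 89.39).
ΣA = 8509.13 in², ΣAX̄ = 399791.67 in³, ΣAȲ = 406120.95 in³.
X̄ = 399791.67/8509.13 = 46.98 in; Ȳ = 406120.95/8509.13 = 47.73 in.

X̄ = 46.98 in, Ȳ = 47.73 in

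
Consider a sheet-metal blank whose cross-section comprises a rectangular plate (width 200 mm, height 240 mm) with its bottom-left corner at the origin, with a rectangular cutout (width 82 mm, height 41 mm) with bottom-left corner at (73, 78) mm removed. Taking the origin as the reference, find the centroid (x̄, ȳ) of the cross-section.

plate: A = 200 × 240 = 48000.00, centroid at (100.00, 120.00).
hole: A = −(82 × 41) = -3362.00, centroid at (114.00, 98.50).
ΣA = 44638.00 mm², ΣAx̄ = 4416732.00 mm³, ΣAȳ = 5428843.00 mm³.
x̄ = 4416732.00/44638.00 = 98.95 mm; ȳ = 5428843.00/44638.00 = 121.62 mm.

x̄ = 98.95 mm, ȳ = 121.62 mm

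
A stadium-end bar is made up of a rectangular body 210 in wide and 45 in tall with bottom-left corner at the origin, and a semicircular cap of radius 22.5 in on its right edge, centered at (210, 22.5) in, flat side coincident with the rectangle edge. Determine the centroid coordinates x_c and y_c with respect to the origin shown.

x_c = 113.89 in, y_c = 22.50 in

rectangular body: A = 210 × 45 = 9450.00, centroid at (105.00, 22.50).
semicircular end: A = ½π·22.5² = 795.22, centroid at (219.55, 22.50).
ΣA = 10245.22 in²
ΣAx_c = (9450.00)(105.00) + (795.22)(219.55) = 1166839.03 in³
ΣAy_c = (9450.00)(22.50) + (795.22)(22.50) = 230517.35 in³
x_c = 1166839.03 / 10245.22 = 113.89 in
y_c = 230517.35 / 10245.22 = 22.50 in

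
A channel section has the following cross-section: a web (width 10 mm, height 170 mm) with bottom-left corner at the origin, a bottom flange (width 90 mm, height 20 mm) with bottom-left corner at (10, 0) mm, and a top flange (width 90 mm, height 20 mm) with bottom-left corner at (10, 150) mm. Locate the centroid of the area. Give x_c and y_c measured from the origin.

web: A = 10 × 170 = 1700.00, centroid at (5.00, 85.00).
bottom flange: A = 90 × 20 = 1800.00, centroid at (55.00, 10.00).
top flange: A = 90 × 20 = 1800.00, centroid at (55.00, 160.00).
ΣA = 5300.00 mm², ΣAx_c = 206500.00 mm³, ΣAy_c = 450500.00 mm³.
x_c = 206500.00/5300.00 = 38.96 mm; y_c = 450500.00/5300.00 = 85.00 mm.

x_c = 38.96 mm, y_c = 85.00 mm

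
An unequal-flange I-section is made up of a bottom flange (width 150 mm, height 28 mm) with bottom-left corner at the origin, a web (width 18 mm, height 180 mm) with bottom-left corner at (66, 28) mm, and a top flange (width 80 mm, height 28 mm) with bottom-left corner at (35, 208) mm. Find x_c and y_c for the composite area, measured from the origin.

x_c = 75.00 mm, y_c = 96.94 mm

Part | A | x̄ᵢ | ȳᵢ | A·x̄ᵢ | A·ȳᵢ
bottom flange | 4200.00 | 75.00 | 14.00 | 315000.00 | 58800.00
web | 3240.00 | 75.00 | 118.00 | 243000.00 | 382320.00
top flange | 2240.00 | 75.00 | 222.00 | 168000.00 | 497280.00
Σ | 9680.00 |  |  | 726000.00 | 938400.00
x_c = 726000.00 / 9680.00 = 75.00 mm
y_c = 938400.00 / 9680.00 = 96.94 mm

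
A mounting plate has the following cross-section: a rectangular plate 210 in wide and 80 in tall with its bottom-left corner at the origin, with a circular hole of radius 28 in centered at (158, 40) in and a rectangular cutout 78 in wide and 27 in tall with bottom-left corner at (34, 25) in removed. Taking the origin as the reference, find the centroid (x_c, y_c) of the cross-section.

x_c = 99.84 in, y_c = 40.26 in

plate: A = 210 × 80 = 16800.00, centroid at (105.00, 40.00).
hole 1: A = −π·28² = -2463.01, centroid at (158.00, 40.00).
hole 2: A = −(78 × 27) = -2106.00, centroid at (73.00, 38.50).
ΣA = 12230.99 in², ΣAx_c = 1221106.63 in³, ΣAy_c = 492398.65 in³.
x_c = 1221106.63/12230.99 = 99.84 in; y_c = 492398.65/12230.99 = 40.26 in.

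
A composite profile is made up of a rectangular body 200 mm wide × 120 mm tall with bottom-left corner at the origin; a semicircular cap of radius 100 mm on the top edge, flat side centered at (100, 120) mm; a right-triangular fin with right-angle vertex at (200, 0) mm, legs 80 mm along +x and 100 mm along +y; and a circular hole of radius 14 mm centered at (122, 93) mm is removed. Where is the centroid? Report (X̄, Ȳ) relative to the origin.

X̄ = 111.44 mm, Ȳ = 94.40 mm

rectangular body: A = 200 × 120 = 24000.00, centroid at (100.00, 60.00).
semicircular top: A = ½π·100² = 15707.96, centroid at (100.00, 162.44).
triangular fin: A = ½·80·100 = 4000.00, centroid at (226.67, 33.33).
hole: A = −π·14² = -615.75, centroid at (122.00, 93.00).
ΣA = 43092.21 mm²
ΣAX̄ = (24000.00)(100.00) + (15707.96)(100.00) + (4000.00)(226.67) + (-615.75)(122.00) = 4802341.23 mm³
ΣAȲ = (24000.00)(60.00) + (15707.96)(162.44) + (4000.00)(33.33) + (-615.75)(93.00) = 4067690.64 mm³
X̄ = 4802341.23 / 43092.21 = 111.44 mm
Ȳ = 4067690.64 / 43092.21 = 94.40 mm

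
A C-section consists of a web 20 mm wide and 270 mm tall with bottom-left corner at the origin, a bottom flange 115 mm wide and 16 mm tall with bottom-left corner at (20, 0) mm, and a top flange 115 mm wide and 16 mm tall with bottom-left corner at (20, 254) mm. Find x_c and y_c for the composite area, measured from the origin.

x_c = 37.36 mm, y_c = 135.00 mm

Part | A | x̄ᵢ | ȳᵢ | A·x̄ᵢ | A·ȳᵢ
web | 5400.00 | 10.00 | 135.00 | 54000.00 | 729000.00
bottom flange | 1840.00 | 77.50 | 8.00 | 142600.00 | 14720.00
top flange | 1840.00 | 77.50 | 262.00 | 142600.00 | 482080.00
Σ | 9080.00 |  |  | 339200.00 | 1225800.00
x_c = 339200.00 / 9080.00 = 37.36 mm
y_c = 1225800.00 / 9080.00 = 135.00 mm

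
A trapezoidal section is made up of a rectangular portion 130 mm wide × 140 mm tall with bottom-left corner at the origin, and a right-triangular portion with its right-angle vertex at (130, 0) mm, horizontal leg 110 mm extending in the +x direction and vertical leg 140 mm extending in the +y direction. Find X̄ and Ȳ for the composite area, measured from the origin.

Part | A | x̄ᵢ | ȳᵢ | A·x̄ᵢ | A·ȳᵢ
rectangular portion | 18200.00 | 65.00 | 70.00 | 1183000.00 | 1274000.00
triangular portion | 7700.00 | 166.67 | 46.67 | 1283333.33 | 359333.33
Σ | 25900.00 |  |  | 2466333.33 | 1633333.33
X̄ = 2466333.33 / 25900.00 = 95.23 mm
Ȳ = 1633333.33 / 25900.00 = 63.06 mm

X̄ = 95.23 mm, Ȳ = 63.06 mm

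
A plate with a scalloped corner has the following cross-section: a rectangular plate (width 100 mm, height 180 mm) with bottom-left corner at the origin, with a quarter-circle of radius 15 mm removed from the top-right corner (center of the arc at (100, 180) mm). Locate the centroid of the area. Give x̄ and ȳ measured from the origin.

plate: A = 100 × 180 = 18000.00, centroid at (50.00, 90.00).
removed quarter-circle: A = −¼π·15² = -176.71, centroid at (93.63, 173.63).
ΣA = 17823.29 mm², ΣAx̄ = 883453.54 mm³, ΣAȳ = 1589316.37 mm³.
x̄ = 883453.54/17823.29 = 49.57 mm; ȳ = 1589316.37/17823.29 = 89.17 mm.

x̄ = 49.57 mm, ȳ = 89.17 mm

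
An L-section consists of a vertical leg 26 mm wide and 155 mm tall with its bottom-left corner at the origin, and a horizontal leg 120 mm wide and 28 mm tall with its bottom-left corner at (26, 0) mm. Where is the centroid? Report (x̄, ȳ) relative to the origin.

Part | A | x̄ᵢ | ȳᵢ | A·x̄ᵢ | A·ȳᵢ
vertical leg | 4030.00 | 13.00 | 77.50 | 52390.00 | 312325.00
horizontal leg | 3360.00 | 86.00 | 14.00 | 288960.00 | 47040.00
Σ | 7390.00 |  |  | 341350.00 | 359365.00
x̄ = 341350.00 / 7390.00 = 46.19 mm
ȳ = 359365.00 / 7390.00 = 48.63 mm

x̄ = 46.19 mm, ȳ = 48.63 mm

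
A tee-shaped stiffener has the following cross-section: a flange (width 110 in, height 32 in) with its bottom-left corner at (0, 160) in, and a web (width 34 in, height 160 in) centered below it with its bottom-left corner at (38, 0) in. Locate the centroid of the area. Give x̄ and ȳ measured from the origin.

web: A = 34 × 160 = 5440.00, centroid at (55.00, 80.00).
flange: A = 110 × 32 = 3520.00, centroid at (55.00, 176.00).
ΣA = 8960.00 in², ΣAx̄ = 492800.00 in³, ΣAȳ = 1054720.00 in³.
x̄ = 492800.00/8960.00 = 55.00 in; ȳ = 1054720.00/8960.00 = 117.71 in.

x̄ = 55.00 in, ȳ = 117.71 in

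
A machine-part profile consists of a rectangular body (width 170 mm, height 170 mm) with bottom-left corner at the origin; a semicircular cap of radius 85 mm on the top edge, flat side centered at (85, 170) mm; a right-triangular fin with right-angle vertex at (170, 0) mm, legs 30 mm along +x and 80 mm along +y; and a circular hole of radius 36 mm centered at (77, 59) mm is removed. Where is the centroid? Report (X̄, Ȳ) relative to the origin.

X̄ = 88.92 mm, Ȳ = 122.72 mm

rectangular body: A = 170 × 170 = 28900.00, centroid at (85.00, 85.00).
semicircular top: A = ½π·85² = 11349.00, centroid at (85.00, 206.08).
triangular fin: A = ½·30·80 = 1200.00, centroid at (180.00, 26.67).
hole: A = −π·36² = -4071.50, centroid at (77.00, 59.00).
ΣA = 37377.50 mm², ΣAX̄ = 3323659.48 mm³, ΣAȲ = 4587028.51 mm³.
X̄ = 3323659.48/37377.50 = 88.92 mm; Ȳ = 4587028.51/37377.50 = 122.72 mm.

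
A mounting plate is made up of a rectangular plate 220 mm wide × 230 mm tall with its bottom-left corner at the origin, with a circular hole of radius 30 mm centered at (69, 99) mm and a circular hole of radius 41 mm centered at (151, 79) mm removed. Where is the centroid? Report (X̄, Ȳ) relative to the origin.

plate: A = 220 × 230 = 50600.00, centroid at (110.00, 115.00).
hole 1: A = −π·30² = -2827.43, centroid at (69.00, 99.00).
hole 2: A = −π·41² = -5281.02, centroid at (151.00, 79.00).
ΣA = 42491.55 mm²
ΣAX̄ = (50600.00)(110.00) + (-2827.43)(69.00) + (-5281.02)(151.00) = 4573473.49 mm³
ΣAȲ = (50600.00)(115.00) + (-2827.43)(99.00) + (-5281.02)(79.00) = 5121883.73 mm³
X̄ = 4573473.49 / 42491.55 = 107.63 mm
Ȳ = 5121883.73 / 42491.55 = 120.54 mm

X̄ = 107.63 mm, Ȳ = 120.54 mm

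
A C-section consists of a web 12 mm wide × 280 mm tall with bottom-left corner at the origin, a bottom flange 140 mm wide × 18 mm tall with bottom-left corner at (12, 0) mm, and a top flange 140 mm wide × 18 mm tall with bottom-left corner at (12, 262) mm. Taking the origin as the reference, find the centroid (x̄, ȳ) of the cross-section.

x̄ = 51.60 mm, ȳ = 140.00 mm

Part | A | x̄ᵢ | ȳᵢ | A·x̄ᵢ | A·ȳᵢ
web | 3360.00 | 6.00 | 140.00 | 20160.00 | 470400.00
bottom flange | 2520.00 | 82.00 | 9.00 | 206640.00 | 22680.00
top flange | 2520.00 | 82.00 | 271.00 | 206640.00 | 682920.00
Σ | 8400.00 |  |  | 433440.00 | 1176000.00
x̄ = 433440.00 / 8400.00 = 51.60 mm
ȳ = 1176000.00 / 8400.00 = 140.00 mm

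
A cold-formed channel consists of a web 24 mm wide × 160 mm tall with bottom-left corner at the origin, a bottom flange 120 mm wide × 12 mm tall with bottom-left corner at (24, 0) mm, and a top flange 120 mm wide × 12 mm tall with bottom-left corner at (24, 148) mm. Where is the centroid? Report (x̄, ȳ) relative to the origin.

web: A = 24 × 160 = 3840.00, centroid at (12.00, 80.00).
bottom flange: A = 120 × 12 = 1440.00, centroid at (84.00, 6.00).
top flange: A = 120 × 12 = 1440.00, centroid at (84.00, 154.00).
ΣA = 6720.00 mm²
ΣAx̄ = (3840.00)(12.00) + (1440.00)(84.00) + (1440.00)(84.00) = 288000.00 mm³
ΣAȳ = (3840.00)(80.00) + (1440.00)(6.00) + (1440.00)(154.00) = 537600.00 mm³
x̄ = 288000.00 / 6720.00 = 42.86 mm
ȳ = 537600.00 / 6720.00 = 80.00 mm

x̄ = 42.86 mm, ȳ = 80.00 mm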